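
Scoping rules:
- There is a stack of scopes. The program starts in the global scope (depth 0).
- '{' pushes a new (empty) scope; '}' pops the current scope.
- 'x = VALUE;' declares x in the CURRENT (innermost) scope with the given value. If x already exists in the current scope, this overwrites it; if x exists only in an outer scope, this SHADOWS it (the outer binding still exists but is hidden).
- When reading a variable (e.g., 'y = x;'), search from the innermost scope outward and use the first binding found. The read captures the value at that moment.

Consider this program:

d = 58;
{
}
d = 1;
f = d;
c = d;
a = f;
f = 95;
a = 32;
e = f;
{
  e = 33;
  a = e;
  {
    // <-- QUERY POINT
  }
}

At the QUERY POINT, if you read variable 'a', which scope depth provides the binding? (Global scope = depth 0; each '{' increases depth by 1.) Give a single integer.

Step 1: declare d=58 at depth 0
Step 2: enter scope (depth=1)
Step 3: exit scope (depth=0)
Step 4: declare d=1 at depth 0
Step 5: declare f=(read d)=1 at depth 0
Step 6: declare c=(read d)=1 at depth 0
Step 7: declare a=(read f)=1 at depth 0
Step 8: declare f=95 at depth 0
Step 9: declare a=32 at depth 0
Step 10: declare e=(read f)=95 at depth 0
Step 11: enter scope (depth=1)
Step 12: declare e=33 at depth 1
Step 13: declare a=(read e)=33 at depth 1
Step 14: enter scope (depth=2)
Visible at query point: a=33 c=1 d=1 e=33 f=95

Answer: 1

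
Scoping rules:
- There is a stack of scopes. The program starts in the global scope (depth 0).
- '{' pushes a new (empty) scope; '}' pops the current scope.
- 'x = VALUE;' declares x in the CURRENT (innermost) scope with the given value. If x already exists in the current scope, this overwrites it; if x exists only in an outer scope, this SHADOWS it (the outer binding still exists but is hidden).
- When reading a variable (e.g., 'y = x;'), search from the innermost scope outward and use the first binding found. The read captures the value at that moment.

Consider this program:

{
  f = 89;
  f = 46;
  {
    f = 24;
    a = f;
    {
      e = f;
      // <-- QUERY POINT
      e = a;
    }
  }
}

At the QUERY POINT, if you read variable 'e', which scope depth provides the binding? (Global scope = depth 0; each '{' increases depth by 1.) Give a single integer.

Answer: 3

Derivation:
Step 1: enter scope (depth=1)
Step 2: declare f=89 at depth 1
Step 3: declare f=46 at depth 1
Step 4: enter scope (depth=2)
Step 5: declare f=24 at depth 2
Step 6: declare a=(read f)=24 at depth 2
Step 7: enter scope (depth=3)
Step 8: declare e=(read f)=24 at depth 3
Visible at query point: a=24 e=24 f=24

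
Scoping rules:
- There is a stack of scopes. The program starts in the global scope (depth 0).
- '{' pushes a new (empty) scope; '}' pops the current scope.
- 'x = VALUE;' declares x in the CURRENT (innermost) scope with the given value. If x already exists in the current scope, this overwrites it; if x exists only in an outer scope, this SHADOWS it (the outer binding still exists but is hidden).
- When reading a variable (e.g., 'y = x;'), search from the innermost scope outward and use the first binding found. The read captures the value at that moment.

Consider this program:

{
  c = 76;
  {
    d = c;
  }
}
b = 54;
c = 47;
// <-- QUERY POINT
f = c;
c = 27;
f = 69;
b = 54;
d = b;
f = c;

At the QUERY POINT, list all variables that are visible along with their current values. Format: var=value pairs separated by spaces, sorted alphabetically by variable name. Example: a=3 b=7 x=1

Step 1: enter scope (depth=1)
Step 2: declare c=76 at depth 1
Step 3: enter scope (depth=2)
Step 4: declare d=(read c)=76 at depth 2
Step 5: exit scope (depth=1)
Step 6: exit scope (depth=0)
Step 7: declare b=54 at depth 0
Step 8: declare c=47 at depth 0
Visible at query point: b=54 c=47

Answer: b=54 c=47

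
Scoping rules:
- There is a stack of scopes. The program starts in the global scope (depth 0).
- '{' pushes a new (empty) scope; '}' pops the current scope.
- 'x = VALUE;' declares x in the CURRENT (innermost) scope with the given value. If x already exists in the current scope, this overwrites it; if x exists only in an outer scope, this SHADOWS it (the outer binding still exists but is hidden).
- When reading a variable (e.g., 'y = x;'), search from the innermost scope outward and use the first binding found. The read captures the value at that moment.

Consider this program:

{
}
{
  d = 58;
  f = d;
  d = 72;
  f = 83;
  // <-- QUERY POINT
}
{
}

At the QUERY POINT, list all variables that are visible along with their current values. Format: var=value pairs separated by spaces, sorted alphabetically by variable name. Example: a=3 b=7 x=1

Step 1: enter scope (depth=1)
Step 2: exit scope (depth=0)
Step 3: enter scope (depth=1)
Step 4: declare d=58 at depth 1
Step 5: declare f=(read d)=58 at depth 1
Step 6: declare d=72 at depth 1
Step 7: declare f=83 at depth 1
Visible at query point: d=72 f=83

Answer: d=72 f=83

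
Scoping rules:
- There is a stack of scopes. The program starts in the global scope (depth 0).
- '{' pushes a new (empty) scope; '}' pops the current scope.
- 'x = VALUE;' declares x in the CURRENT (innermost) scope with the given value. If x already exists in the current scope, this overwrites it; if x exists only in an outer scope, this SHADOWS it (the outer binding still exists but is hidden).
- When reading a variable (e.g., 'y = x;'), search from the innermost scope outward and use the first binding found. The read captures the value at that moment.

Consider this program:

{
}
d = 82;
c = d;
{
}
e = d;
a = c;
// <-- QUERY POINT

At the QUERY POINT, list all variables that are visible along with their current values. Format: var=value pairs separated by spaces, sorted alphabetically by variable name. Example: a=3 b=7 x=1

Step 1: enter scope (depth=1)
Step 2: exit scope (depth=0)
Step 3: declare d=82 at depth 0
Step 4: declare c=(read d)=82 at depth 0
Step 5: enter scope (depth=1)
Step 6: exit scope (depth=0)
Step 7: declare e=(read d)=82 at depth 0
Step 8: declare a=(read c)=82 at depth 0
Visible at query point: a=82 c=82 d=82 e=82

Answer: a=82 c=82 d=82 e=82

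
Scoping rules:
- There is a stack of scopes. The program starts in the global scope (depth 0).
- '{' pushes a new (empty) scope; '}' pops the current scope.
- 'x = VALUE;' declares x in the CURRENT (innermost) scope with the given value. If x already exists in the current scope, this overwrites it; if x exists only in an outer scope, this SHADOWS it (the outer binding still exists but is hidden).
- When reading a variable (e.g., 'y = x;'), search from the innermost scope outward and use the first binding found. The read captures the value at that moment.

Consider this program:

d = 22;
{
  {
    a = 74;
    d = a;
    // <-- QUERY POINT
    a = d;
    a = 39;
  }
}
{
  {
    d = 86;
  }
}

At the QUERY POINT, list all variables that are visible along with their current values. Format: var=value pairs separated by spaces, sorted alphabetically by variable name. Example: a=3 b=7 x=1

Step 1: declare d=22 at depth 0
Step 2: enter scope (depth=1)
Step 3: enter scope (depth=2)
Step 4: declare a=74 at depth 2
Step 5: declare d=(read a)=74 at depth 2
Visible at query point: a=74 d=74

Answer: a=74 d=74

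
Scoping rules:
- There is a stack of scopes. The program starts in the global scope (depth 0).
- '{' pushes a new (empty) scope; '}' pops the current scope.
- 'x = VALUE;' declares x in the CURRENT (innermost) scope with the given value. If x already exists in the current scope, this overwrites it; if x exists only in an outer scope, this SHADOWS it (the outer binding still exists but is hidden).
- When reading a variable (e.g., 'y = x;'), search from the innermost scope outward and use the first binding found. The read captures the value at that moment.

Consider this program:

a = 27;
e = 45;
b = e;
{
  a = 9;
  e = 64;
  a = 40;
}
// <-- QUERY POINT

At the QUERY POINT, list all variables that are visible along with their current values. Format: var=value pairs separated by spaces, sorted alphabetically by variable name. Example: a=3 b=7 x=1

Answer: a=27 b=45 e=45

Derivation:
Step 1: declare a=27 at depth 0
Step 2: declare e=45 at depth 0
Step 3: declare b=(read e)=45 at depth 0
Step 4: enter scope (depth=1)
Step 5: declare a=9 at depth 1
Step 6: declare e=64 at depth 1
Step 7: declare a=40 at depth 1
Step 8: exit scope (depth=0)
Visible at query point: a=27 b=45 e=45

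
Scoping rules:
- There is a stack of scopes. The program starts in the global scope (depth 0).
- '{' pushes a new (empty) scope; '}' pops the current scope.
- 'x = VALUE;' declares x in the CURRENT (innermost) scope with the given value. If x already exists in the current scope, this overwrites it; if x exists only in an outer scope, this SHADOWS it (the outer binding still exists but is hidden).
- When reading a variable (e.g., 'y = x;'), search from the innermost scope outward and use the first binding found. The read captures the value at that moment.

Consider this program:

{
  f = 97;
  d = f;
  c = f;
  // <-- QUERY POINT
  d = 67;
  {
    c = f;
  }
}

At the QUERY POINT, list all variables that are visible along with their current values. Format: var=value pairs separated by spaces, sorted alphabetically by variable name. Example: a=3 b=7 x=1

Answer: c=97 d=97 f=97

Derivation:
Step 1: enter scope (depth=1)
Step 2: declare f=97 at depth 1
Step 3: declare d=(read f)=97 at depth 1
Step 4: declare c=(read f)=97 at depth 1
Visible at query point: c=97 d=97 f=97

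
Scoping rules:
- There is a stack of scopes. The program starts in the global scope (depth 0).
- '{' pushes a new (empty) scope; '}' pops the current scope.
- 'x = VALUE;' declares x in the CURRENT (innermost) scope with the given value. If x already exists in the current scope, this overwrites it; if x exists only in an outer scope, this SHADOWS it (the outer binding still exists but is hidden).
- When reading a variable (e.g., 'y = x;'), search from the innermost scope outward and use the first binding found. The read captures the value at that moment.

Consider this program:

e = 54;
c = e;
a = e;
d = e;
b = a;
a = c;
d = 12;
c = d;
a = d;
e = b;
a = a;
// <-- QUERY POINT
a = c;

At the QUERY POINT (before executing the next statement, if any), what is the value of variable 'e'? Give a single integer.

Answer: 54

Derivation:
Step 1: declare e=54 at depth 0
Step 2: declare c=(read e)=54 at depth 0
Step 3: declare a=(read e)=54 at depth 0
Step 4: declare d=(read e)=54 at depth 0
Step 5: declare b=(read a)=54 at depth 0
Step 6: declare a=(read c)=54 at depth 0
Step 7: declare d=12 at depth 0
Step 8: declare c=(read d)=12 at depth 0
Step 9: declare a=(read d)=12 at depth 0
Step 10: declare e=(read b)=54 at depth 0
Step 11: declare a=(read a)=12 at depth 0
Visible at query point: a=12 b=54 c=12 d=12 e=54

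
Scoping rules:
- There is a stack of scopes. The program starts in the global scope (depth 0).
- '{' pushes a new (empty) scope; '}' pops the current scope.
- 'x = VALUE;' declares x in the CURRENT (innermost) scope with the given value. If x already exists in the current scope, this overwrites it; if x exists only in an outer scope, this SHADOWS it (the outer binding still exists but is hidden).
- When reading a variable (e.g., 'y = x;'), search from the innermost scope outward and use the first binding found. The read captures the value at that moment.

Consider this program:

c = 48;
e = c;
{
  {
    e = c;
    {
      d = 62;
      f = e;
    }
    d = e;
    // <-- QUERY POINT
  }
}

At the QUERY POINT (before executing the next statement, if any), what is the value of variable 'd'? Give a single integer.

Step 1: declare c=48 at depth 0
Step 2: declare e=(read c)=48 at depth 0
Step 3: enter scope (depth=1)
Step 4: enter scope (depth=2)
Step 5: declare e=(read c)=48 at depth 2
Step 6: enter scope (depth=3)
Step 7: declare d=62 at depth 3
Step 8: declare f=(read e)=48 at depth 3
Step 9: exit scope (depth=2)
Step 10: declare d=(read e)=48 at depth 2
Visible at query point: c=48 d=48 e=48

Answer: 48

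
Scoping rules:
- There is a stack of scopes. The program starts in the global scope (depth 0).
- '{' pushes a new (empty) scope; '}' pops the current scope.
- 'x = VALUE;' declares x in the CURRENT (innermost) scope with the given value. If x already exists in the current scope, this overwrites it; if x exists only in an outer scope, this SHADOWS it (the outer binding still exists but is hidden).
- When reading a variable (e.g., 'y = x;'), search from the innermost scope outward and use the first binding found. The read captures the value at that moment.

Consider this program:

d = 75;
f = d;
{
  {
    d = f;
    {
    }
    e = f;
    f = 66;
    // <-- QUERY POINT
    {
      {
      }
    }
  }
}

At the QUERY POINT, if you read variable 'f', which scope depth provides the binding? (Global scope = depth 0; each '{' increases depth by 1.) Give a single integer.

Answer: 2

Derivation:
Step 1: declare d=75 at depth 0
Step 2: declare f=(read d)=75 at depth 0
Step 3: enter scope (depth=1)
Step 4: enter scope (depth=2)
Step 5: declare d=(read f)=75 at depth 2
Step 6: enter scope (depth=3)
Step 7: exit scope (depth=2)
Step 8: declare e=(read f)=75 at depth 2
Step 9: declare f=66 at depth 2
Visible at query point: d=75 e=75 f=66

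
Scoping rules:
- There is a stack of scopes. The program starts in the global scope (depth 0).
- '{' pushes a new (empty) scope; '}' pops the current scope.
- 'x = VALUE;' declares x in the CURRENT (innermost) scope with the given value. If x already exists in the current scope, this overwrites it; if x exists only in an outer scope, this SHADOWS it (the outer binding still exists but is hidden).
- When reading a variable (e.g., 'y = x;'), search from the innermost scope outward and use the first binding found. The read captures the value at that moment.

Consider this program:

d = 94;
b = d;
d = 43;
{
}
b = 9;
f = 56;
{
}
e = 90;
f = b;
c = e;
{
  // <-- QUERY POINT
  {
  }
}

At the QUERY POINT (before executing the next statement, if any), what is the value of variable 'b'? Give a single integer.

Step 1: declare d=94 at depth 0
Step 2: declare b=(read d)=94 at depth 0
Step 3: declare d=43 at depth 0
Step 4: enter scope (depth=1)
Step 5: exit scope (depth=0)
Step 6: declare b=9 at depth 0
Step 7: declare f=56 at depth 0
Step 8: enter scope (depth=1)
Step 9: exit scope (depth=0)
Step 10: declare e=90 at depth 0
Step 11: declare f=(read b)=9 at depth 0
Step 12: declare c=(read e)=90 at depth 0
Step 13: enter scope (depth=1)
Visible at query point: b=9 c=90 d=43 e=90 f=9

Answer: 9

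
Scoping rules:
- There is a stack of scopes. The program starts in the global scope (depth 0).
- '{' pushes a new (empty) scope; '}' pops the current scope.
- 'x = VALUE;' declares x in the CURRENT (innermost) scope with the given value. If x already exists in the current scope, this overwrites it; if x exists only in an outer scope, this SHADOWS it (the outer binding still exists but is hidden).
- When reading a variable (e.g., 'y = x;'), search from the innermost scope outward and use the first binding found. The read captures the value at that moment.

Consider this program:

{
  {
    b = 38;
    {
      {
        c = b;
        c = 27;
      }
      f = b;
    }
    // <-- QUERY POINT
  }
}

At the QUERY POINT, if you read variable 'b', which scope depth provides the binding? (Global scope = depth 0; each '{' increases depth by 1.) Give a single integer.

Step 1: enter scope (depth=1)
Step 2: enter scope (depth=2)
Step 3: declare b=38 at depth 2
Step 4: enter scope (depth=3)
Step 5: enter scope (depth=4)
Step 6: declare c=(read b)=38 at depth 4
Step 7: declare c=27 at depth 4
Step 8: exit scope (depth=3)
Step 9: declare f=(read b)=38 at depth 3
Step 10: exit scope (depth=2)
Visible at query point: b=38

Answer: 2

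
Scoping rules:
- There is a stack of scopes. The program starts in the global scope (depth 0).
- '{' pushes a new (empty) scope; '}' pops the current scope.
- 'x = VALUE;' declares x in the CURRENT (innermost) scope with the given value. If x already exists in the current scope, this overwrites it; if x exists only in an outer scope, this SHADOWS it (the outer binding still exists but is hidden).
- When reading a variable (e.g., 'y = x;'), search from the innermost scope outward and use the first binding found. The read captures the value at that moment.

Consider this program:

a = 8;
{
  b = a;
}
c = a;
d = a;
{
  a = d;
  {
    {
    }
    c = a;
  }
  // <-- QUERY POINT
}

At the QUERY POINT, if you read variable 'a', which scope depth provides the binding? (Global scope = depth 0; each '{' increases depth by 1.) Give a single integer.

Answer: 1

Derivation:
Step 1: declare a=8 at depth 0
Step 2: enter scope (depth=1)
Step 3: declare b=(read a)=8 at depth 1
Step 4: exit scope (depth=0)
Step 5: declare c=(read a)=8 at depth 0
Step 6: declare d=(read a)=8 at depth 0
Step 7: enter scope (depth=1)
Step 8: declare a=(read d)=8 at depth 1
Step 9: enter scope (depth=2)
Step 10: enter scope (depth=3)
Step 11: exit scope (depth=2)
Step 12: declare c=(read a)=8 at depth 2
Step 13: exit scope (depth=1)
Visible at query point: a=8 c=8 d=8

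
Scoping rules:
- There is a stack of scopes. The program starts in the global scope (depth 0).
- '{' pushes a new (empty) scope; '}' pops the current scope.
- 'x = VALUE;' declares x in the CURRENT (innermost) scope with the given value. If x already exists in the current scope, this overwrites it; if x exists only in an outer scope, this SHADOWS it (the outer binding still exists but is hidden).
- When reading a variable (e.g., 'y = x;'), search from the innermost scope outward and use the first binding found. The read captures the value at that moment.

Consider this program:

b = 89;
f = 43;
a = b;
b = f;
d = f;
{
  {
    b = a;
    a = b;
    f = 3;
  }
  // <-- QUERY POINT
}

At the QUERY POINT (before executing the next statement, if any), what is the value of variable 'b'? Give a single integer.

Answer: 43

Derivation:
Step 1: declare b=89 at depth 0
Step 2: declare f=43 at depth 0
Step 3: declare a=(read b)=89 at depth 0
Step 4: declare b=(read f)=43 at depth 0
Step 5: declare d=(read f)=43 at depth 0
Step 6: enter scope (depth=1)
Step 7: enter scope (depth=2)
Step 8: declare b=(read a)=89 at depth 2
Step 9: declare a=(read b)=89 at depth 2
Step 10: declare f=3 at depth 2
Step 11: exit scope (depth=1)
Visible at query point: a=89 b=43 d=43 f=43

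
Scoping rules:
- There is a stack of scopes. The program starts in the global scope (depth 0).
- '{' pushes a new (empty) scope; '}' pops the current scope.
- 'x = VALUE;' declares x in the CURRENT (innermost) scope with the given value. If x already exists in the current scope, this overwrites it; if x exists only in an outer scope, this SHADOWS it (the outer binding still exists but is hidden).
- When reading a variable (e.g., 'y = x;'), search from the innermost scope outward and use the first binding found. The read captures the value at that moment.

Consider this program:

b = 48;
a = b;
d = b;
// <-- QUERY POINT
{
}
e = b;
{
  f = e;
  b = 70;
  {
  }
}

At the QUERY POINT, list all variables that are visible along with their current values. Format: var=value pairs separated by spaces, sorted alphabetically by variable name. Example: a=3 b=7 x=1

Step 1: declare b=48 at depth 0
Step 2: declare a=(read b)=48 at depth 0
Step 3: declare d=(read b)=48 at depth 0
Visible at query point: a=48 b=48 d=48

Answer: a=48 b=48 d=48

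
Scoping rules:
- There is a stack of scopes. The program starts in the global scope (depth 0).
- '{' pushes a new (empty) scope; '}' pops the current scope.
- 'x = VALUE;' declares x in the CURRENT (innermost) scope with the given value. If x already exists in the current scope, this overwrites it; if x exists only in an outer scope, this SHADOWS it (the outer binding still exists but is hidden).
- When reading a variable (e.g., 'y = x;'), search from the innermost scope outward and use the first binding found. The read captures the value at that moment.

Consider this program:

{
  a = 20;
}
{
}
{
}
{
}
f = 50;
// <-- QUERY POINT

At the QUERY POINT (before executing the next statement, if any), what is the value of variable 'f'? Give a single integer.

Step 1: enter scope (depth=1)
Step 2: declare a=20 at depth 1
Step 3: exit scope (depth=0)
Step 4: enter scope (depth=1)
Step 5: exit scope (depth=0)
Step 6: enter scope (depth=1)
Step 7: exit scope (depth=0)
Step 8: enter scope (depth=1)
Step 9: exit scope (depth=0)
Step 10: declare f=50 at depth 0
Visible at query point: f=50

Answer: 50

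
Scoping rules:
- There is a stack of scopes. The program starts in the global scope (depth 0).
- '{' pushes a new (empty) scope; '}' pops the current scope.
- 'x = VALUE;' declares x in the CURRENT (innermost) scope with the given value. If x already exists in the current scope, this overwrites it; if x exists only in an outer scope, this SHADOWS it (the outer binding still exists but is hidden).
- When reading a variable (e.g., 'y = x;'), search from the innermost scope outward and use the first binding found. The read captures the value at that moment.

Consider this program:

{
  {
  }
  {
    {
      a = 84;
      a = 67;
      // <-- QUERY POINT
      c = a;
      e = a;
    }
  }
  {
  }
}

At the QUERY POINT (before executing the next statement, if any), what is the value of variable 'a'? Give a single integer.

Step 1: enter scope (depth=1)
Step 2: enter scope (depth=2)
Step 3: exit scope (depth=1)
Step 4: enter scope (depth=2)
Step 5: enter scope (depth=3)
Step 6: declare a=84 at depth 3
Step 7: declare a=67 at depth 3
Visible at query point: a=67

Answer: 67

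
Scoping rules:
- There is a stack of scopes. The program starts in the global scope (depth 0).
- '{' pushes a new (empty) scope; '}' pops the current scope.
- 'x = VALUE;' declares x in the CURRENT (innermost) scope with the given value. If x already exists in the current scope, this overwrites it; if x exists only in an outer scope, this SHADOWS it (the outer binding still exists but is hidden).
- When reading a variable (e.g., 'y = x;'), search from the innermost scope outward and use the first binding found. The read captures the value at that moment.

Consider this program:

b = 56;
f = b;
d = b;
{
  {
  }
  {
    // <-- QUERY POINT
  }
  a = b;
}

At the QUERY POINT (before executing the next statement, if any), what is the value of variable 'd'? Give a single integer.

Step 1: declare b=56 at depth 0
Step 2: declare f=(read b)=56 at depth 0
Step 3: declare d=(read b)=56 at depth 0
Step 4: enter scope (depth=1)
Step 5: enter scope (depth=2)
Step 6: exit scope (depth=1)
Step 7: enter scope (depth=2)
Visible at query point: b=56 d=56 f=56

Answer: 56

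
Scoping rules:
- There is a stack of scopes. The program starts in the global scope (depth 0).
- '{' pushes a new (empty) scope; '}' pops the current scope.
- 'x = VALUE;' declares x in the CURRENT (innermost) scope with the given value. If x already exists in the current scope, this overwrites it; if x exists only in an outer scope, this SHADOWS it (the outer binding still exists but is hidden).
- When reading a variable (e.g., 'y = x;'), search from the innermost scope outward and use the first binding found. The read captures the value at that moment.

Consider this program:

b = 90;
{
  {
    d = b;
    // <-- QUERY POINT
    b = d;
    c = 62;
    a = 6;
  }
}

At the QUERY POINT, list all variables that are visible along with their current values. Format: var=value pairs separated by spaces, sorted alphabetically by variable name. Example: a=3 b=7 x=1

Answer: b=90 d=90

Derivation:
Step 1: declare b=90 at depth 0
Step 2: enter scope (depth=1)
Step 3: enter scope (depth=2)
Step 4: declare d=(read b)=90 at depth 2
Visible at query point: b=90 d=90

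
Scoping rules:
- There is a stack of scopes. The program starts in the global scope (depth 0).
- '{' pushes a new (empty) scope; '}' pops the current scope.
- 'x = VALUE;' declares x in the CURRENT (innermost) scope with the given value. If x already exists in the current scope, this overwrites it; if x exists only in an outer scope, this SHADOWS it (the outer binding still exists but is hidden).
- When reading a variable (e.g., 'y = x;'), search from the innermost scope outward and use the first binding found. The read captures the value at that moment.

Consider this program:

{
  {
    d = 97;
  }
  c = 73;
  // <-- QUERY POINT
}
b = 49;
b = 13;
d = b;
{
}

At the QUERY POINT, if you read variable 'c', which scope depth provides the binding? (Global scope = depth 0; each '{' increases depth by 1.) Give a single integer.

Step 1: enter scope (depth=1)
Step 2: enter scope (depth=2)
Step 3: declare d=97 at depth 2
Step 4: exit scope (depth=1)
Step 5: declare c=73 at depth 1
Visible at query point: c=73

Answer: 1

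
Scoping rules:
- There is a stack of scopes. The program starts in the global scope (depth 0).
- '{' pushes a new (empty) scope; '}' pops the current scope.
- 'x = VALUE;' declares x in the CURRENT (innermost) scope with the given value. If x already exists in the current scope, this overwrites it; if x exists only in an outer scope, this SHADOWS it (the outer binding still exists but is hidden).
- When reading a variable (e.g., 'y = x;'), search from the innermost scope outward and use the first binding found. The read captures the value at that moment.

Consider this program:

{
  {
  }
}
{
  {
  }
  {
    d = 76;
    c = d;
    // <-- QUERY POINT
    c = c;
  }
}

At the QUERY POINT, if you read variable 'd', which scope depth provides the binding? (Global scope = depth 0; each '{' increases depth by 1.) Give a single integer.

Step 1: enter scope (depth=1)
Step 2: enter scope (depth=2)
Step 3: exit scope (depth=1)
Step 4: exit scope (depth=0)
Step 5: enter scope (depth=1)
Step 6: enter scope (depth=2)
Step 7: exit scope (depth=1)
Step 8: enter scope (depth=2)
Step 9: declare d=76 at depth 2
Step 10: declare c=(read d)=76 at depth 2
Visible at query point: c=76 d=76

Answer: 2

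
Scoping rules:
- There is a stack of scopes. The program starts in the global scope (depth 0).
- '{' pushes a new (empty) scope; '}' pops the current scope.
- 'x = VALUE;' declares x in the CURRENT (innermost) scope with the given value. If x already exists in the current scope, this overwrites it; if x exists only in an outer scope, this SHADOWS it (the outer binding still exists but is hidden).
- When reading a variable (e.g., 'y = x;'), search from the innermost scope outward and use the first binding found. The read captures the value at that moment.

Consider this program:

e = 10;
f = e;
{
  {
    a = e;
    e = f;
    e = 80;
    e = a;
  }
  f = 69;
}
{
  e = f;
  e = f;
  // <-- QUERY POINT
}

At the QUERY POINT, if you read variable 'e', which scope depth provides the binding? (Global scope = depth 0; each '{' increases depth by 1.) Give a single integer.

Answer: 1

Derivation:
Step 1: declare e=10 at depth 0
Step 2: declare f=(read e)=10 at depth 0
Step 3: enter scope (depth=1)
Step 4: enter scope (depth=2)
Step 5: declare a=(read e)=10 at depth 2
Step 6: declare e=(read f)=10 at depth 2
Step 7: declare e=80 at depth 2
Step 8: declare e=(read a)=10 at depth 2
Step 9: exit scope (depth=1)
Step 10: declare f=69 at depth 1
Step 11: exit scope (depth=0)
Step 12: enter scope (depth=1)
Step 13: declare e=(read f)=10 at depth 1
Step 14: declare e=(read f)=10 at depth 1
Visible at query point: e=10 f=10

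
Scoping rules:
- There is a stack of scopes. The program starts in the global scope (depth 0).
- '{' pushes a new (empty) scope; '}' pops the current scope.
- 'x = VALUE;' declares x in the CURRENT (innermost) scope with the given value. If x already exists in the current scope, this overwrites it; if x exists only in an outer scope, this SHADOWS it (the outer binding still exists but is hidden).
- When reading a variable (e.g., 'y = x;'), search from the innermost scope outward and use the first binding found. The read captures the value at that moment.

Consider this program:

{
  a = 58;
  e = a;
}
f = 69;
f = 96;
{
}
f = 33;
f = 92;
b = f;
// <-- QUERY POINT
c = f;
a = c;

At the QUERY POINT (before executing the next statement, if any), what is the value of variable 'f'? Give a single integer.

Answer: 92

Derivation:
Step 1: enter scope (depth=1)
Step 2: declare a=58 at depth 1
Step 3: declare e=(read a)=58 at depth 1
Step 4: exit scope (depth=0)
Step 5: declare f=69 at depth 0
Step 6: declare f=96 at depth 0
Step 7: enter scope (depth=1)
Step 8: exit scope (depth=0)
Step 9: declare f=33 at depth 0
Step 10: declare f=92 at depth 0
Step 11: declare b=(read f)=92 at depth 0
Visible at query point: b=92 f=92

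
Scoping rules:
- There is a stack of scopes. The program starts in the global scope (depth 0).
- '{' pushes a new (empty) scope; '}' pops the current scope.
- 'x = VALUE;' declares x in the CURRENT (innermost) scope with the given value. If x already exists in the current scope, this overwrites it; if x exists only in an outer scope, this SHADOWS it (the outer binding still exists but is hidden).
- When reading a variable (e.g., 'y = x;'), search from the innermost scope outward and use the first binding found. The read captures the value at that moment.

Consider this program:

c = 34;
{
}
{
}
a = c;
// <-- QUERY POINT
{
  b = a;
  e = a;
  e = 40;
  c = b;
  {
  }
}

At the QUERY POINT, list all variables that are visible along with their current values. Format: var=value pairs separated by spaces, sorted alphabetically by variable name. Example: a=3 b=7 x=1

Answer: a=34 c=34

Derivation:
Step 1: declare c=34 at depth 0
Step 2: enter scope (depth=1)
Step 3: exit scope (depth=0)
Step 4: enter scope (depth=1)
Step 5: exit scope (depth=0)
Step 6: declare a=(read c)=34 at depth 0
Visible at query point: a=34 c=34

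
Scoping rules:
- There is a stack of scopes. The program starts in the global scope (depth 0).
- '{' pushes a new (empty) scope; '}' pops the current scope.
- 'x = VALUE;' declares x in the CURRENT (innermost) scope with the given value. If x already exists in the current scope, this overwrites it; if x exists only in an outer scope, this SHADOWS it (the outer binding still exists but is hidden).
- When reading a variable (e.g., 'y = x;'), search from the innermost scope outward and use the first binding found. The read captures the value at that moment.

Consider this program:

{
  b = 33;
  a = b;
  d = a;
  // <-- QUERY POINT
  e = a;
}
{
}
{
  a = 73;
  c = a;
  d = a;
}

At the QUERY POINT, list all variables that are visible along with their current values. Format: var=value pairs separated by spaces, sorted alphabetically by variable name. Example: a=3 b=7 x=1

Answer: a=33 b=33 d=33

Derivation:
Step 1: enter scope (depth=1)
Step 2: declare b=33 at depth 1
Step 3: declare a=(read b)=33 at depth 1
Step 4: declare d=(read a)=33 at depth 1
Visible at query point: a=33 b=33 d=33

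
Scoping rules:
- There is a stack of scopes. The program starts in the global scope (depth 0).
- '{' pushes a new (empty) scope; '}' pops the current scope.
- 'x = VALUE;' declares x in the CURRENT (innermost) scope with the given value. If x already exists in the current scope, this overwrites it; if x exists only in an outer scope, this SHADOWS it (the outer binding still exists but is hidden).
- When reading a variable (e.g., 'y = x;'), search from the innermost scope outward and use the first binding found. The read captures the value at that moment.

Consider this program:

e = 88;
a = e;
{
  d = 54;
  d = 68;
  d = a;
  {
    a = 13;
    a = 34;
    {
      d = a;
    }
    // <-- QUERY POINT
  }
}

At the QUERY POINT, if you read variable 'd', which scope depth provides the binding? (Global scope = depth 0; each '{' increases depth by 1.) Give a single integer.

Answer: 1

Derivation:
Step 1: declare e=88 at depth 0
Step 2: declare a=(read e)=88 at depth 0
Step 3: enter scope (depth=1)
Step 4: declare d=54 at depth 1
Step 5: declare d=68 at depth 1
Step 6: declare d=(read a)=88 at depth 1
Step 7: enter scope (depth=2)
Step 8: declare a=13 at depth 2
Step 9: declare a=34 at depth 2
Step 10: enter scope (depth=3)
Step 11: declare d=(read a)=34 at depth 3
Step 12: exit scope (depth=2)
Visible at query point: a=34 d=88 e=88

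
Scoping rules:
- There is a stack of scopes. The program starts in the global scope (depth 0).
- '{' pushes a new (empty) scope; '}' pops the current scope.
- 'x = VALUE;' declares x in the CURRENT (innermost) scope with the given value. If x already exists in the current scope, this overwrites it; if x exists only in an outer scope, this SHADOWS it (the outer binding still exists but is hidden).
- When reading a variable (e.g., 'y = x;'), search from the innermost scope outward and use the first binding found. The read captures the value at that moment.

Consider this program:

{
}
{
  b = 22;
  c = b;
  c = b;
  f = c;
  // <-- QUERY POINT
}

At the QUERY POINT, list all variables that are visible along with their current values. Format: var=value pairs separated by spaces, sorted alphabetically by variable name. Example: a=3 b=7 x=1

Step 1: enter scope (depth=1)
Step 2: exit scope (depth=0)
Step 3: enter scope (depth=1)
Step 4: declare b=22 at depth 1
Step 5: declare c=(read b)=22 at depth 1
Step 6: declare c=(read b)=22 at depth 1
Step 7: declare f=(read c)=22 at depth 1
Visible at query point: b=22 c=22 f=22

Answer: b=22 c=22 f=22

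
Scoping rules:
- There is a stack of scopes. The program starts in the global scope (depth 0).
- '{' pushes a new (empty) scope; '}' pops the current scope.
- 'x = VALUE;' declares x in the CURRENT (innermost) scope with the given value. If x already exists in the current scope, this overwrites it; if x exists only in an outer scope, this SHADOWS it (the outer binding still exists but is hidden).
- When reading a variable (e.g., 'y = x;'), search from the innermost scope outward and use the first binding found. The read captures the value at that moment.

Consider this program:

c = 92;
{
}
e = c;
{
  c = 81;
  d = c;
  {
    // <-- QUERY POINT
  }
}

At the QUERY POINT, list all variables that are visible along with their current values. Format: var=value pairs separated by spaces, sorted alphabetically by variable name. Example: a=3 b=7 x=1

Step 1: declare c=92 at depth 0
Step 2: enter scope (depth=1)
Step 3: exit scope (depth=0)
Step 4: declare e=(read c)=92 at depth 0
Step 5: enter scope (depth=1)
Step 6: declare c=81 at depth 1
Step 7: declare d=(read c)=81 at depth 1
Step 8: enter scope (depth=2)
Visible at query point: c=81 d=81 e=92

Answer: c=81 d=81 e=92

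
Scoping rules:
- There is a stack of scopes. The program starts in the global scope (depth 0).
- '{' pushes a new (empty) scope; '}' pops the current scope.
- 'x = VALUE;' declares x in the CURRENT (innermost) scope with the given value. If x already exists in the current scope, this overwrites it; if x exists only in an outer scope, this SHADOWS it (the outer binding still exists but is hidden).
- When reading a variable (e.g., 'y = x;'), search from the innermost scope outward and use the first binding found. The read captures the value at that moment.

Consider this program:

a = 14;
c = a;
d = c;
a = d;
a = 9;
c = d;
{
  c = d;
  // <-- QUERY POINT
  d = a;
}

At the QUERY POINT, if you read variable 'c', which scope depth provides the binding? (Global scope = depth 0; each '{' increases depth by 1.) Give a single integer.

Step 1: declare a=14 at depth 0
Step 2: declare c=(read a)=14 at depth 0
Step 3: declare d=(read c)=14 at depth 0
Step 4: declare a=(read d)=14 at depth 0
Step 5: declare a=9 at depth 0
Step 6: declare c=(read d)=14 at depth 0
Step 7: enter scope (depth=1)
Step 8: declare c=(read d)=14 at depth 1
Visible at query point: a=9 c=14 d=14

Answer: 1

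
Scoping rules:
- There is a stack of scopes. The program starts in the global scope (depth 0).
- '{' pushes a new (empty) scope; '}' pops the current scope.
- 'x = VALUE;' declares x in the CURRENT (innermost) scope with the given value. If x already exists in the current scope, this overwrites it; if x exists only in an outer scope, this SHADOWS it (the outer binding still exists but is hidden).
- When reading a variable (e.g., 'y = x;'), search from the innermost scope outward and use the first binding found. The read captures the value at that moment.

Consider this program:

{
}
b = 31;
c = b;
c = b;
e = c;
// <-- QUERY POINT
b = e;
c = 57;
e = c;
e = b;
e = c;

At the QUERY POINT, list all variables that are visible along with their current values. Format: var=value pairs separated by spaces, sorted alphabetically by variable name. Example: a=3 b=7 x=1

Answer: b=31 c=31 e=31

Derivation:
Step 1: enter scope (depth=1)
Step 2: exit scope (depth=0)
Step 3: declare b=31 at depth 0
Step 4: declare c=(read b)=31 at depth 0
Step 5: declare c=(read b)=31 at depth 0
Step 6: declare e=(read c)=31 at depth 0
Visible at query point: b=31 c=31 e=31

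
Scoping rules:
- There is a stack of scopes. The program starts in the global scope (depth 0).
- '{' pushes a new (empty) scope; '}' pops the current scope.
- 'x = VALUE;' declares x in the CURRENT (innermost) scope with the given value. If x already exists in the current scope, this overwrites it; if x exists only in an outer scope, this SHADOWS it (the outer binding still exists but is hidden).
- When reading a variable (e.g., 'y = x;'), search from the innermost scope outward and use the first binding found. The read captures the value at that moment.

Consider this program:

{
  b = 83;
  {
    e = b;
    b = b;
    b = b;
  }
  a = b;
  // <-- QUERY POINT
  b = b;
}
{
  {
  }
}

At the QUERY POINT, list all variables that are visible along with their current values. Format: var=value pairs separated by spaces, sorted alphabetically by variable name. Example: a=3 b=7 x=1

Step 1: enter scope (depth=1)
Step 2: declare b=83 at depth 1
Step 3: enter scope (depth=2)
Step 4: declare e=(read b)=83 at depth 2
Step 5: declare b=(read b)=83 at depth 2
Step 6: declare b=(read b)=83 at depth 2
Step 7: exit scope (depth=1)
Step 8: declare a=(read b)=83 at depth 1
Visible at query point: a=83 b=83

Answer: a=83 b=83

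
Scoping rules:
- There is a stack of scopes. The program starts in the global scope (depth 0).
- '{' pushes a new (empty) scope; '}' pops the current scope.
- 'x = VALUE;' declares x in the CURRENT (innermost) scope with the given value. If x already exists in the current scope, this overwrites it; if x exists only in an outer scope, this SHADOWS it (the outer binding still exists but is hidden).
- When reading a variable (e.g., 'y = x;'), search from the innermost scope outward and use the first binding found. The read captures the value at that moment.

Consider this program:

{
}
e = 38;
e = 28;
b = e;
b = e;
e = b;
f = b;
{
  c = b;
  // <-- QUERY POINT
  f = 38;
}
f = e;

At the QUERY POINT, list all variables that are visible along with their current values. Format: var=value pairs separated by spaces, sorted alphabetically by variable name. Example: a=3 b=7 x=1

Answer: b=28 c=28 e=28 f=28

Derivation:
Step 1: enter scope (depth=1)
Step 2: exit scope (depth=0)
Step 3: declare e=38 at depth 0
Step 4: declare e=28 at depth 0
Step 5: declare b=(read e)=28 at depth 0
Step 6: declare b=(read e)=28 at depth 0
Step 7: declare e=(read b)=28 at depth 0
Step 8: declare f=(read b)=28 at depth 0
Step 9: enter scope (depth=1)
Step 10: declare c=(read b)=28 at depth 1
Visible at query point: b=28 c=28 e=28 f=28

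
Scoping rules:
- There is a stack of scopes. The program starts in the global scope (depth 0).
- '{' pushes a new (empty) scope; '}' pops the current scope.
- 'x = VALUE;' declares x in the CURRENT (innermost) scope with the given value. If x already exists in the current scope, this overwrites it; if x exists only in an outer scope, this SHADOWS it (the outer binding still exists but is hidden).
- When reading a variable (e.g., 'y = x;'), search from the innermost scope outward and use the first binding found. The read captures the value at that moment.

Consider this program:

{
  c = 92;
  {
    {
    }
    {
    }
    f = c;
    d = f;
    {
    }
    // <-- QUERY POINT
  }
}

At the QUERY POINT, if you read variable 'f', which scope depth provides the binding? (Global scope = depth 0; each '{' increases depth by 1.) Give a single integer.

Answer: 2

Derivation:
Step 1: enter scope (depth=1)
Step 2: declare c=92 at depth 1
Step 3: enter scope (depth=2)
Step 4: enter scope (depth=3)
Step 5: exit scope (depth=2)
Step 6: enter scope (depth=3)
Step 7: exit scope (depth=2)
Step 8: declare f=(read c)=92 at depth 2
Step 9: declare d=(read f)=92 at depth 2
Step 10: enter scope (depth=3)
Step 11: exit scope (depth=2)
Visible at query point: c=92 d=92 f=92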